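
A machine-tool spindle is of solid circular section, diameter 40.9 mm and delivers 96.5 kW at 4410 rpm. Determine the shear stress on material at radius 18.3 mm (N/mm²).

ω = 2π·4410/60 = 461.8 rad/s, so T = P/ω = 96.5×10³ / 461.8 = 209.0 N·m.
J = πd⁴/32 = π(0.0409)⁴/32 = 2.747×10^-7 m⁴.
Shear stress varies linearly with radius: τ = T·r/J = 209.0 × 0.0183 / 2.747×10^-7 = 1.392×10^7 Pa.

13.9 N/mm²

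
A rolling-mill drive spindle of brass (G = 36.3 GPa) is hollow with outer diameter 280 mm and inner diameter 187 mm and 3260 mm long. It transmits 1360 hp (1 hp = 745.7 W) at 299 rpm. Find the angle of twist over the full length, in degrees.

0.345°

ω = 2π·299/60 = 31.31 rad/s, so T = P/ω = 1360×745.7 / 31.31 = 32390 N·m.
J = π(d_o⁴ − d_i⁴)/32 = π(0.280⁴ − 0.187⁴)/32 = 4.834×10^-4 m⁴.
θ = T·L/(G·J) = 32390 × 3.26 / (36.3×10⁹ × 4.834×10^-4) = 6.018×10^-3 rad.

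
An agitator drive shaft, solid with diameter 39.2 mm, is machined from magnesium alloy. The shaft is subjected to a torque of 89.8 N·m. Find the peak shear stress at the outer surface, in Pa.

7.59e6 Pa

J = πd⁴/32 = π(0.0392)⁴/32 = 2.318×10^-7 m⁴.
τ_max = T·r/J = 89.80 × 0.0196 / 2.318×10^-7 = 7.593×10^6 Pa.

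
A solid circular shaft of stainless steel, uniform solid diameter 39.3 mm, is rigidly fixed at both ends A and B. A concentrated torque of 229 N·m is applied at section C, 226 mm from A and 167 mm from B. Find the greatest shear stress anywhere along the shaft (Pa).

With uniform GJ and both ends fixed, compatibility θ_AC = θ_CB gives T_A·a = T_B·b, together with T_A + T_B = T₀.
T_A = T₀·b/(a+b) = 229.0·167/393.0 = 97.31 N·m; T_B = 131.7 N·m.
τ in each portion: τ_AC = 8.16×10^6 Pa, τ_CB = 1.10×10^7 Pa; maximum is in CB.
τ_max = T_CB·r/J = 131.7·0.0196/2.34×10^-7 = 1.105×10^7 Pa.

1.10e7 Pa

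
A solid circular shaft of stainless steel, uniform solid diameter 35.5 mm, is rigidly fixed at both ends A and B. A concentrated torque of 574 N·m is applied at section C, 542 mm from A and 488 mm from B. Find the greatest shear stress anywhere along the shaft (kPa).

With uniform GJ and both ends fixed, compatibility θ_AC = θ_CB gives T_A·a = T_B·b, together with T_A + T_B = T₀.
T_A = T₀·b/(a+b) = 574.0·488/1030 = 272.0 N·m; T_B = 302.0 N·m.
τ in each portion: τ_AC = 3.10×10^7 Pa, τ_CB = 3.44×10^7 Pa; maximum is in CB.
τ_max = T_CB·r/J = 302.0·0.0177/1.56×10^-7 = 3.438×10^7 Pa.

34400 kPa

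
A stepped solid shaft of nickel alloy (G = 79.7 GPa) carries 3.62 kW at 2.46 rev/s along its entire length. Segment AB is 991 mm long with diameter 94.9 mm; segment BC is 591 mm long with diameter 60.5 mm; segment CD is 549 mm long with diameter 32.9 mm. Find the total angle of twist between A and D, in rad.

ω = 2π·2.46 = 15.46 rad/s, so T = P/ω = 3.62×10³ / 15.46 = 234.2 N·m.
J_AB = π(0.0949)⁴/32 = 7.96×10^-6 m⁴; J_BC = π(0.0605)⁴/32 = 1.32×10^-6 m⁴; J_CD = π(0.0329)⁴/32 = 1.15×10^-7 m⁴.
θ = (T/G)·Σ L_i/J_i = (234.2/79.7×10⁹)·(0.991/7.96×10^-6 + 0.591/1.32×10^-6 + 0.549/1.15×10^-7) = 0.01571 rad.

0.0157 rad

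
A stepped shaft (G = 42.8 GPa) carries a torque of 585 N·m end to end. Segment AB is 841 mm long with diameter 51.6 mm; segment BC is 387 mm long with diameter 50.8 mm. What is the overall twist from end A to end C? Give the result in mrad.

24.6 mrad

J_AB = π(0.0516)⁴/32 = 6.96×10^-7 m⁴; J_BC = π(0.0508)⁴/32 = 6.54×10^-7 m⁴.
θ = (T/G)·Σ L_i/J_i = (585.0/42.8×10⁹)·(0.841/6.96×10^-7 + 0.387/6.54×10^-7) = 0.02461 rad.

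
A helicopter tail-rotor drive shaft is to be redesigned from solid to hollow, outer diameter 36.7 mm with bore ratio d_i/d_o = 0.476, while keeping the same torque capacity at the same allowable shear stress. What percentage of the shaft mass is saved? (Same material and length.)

Equal τ_max and T ⇒ the solid shaft needs d_s³ = d_o³(1−k⁴), so d_s = 36.7·(1−0.476⁴)^(1/3) = 36.06 mm.
Area ratio A_h/A_s = d_o²(1−k²)/d_s² = (1−k²)/(1−k⁴)^(2/3) = 0.8011.
Mass saving = 1 − 0.8011 = 19.9 %.

19.9 %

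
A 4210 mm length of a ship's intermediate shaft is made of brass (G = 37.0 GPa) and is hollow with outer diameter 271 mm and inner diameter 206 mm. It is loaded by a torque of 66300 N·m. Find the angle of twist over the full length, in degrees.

J = π(d_o⁴ − d_i⁴)/32 = π(0.271⁴ − 0.206⁴)/32 = 3.527×10^-4 m⁴.
θ = T·L/(G·J) = 66300 × 4.21 / (37.0×10⁹ × 3.527×10^-4) = 0.02139 rad.

1.23°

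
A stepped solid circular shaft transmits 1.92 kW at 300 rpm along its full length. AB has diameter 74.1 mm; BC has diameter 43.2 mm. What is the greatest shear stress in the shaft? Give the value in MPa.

3.86 MPa

ω = 2π·300/60 = 31.42 rad/s, so T = P/ω = 1.92×10³ / 31.42 = 61.12 N·m.
Under the same torque, τ_max = 16T/(πd³) is largest where d is smallest — segment BC (d = 43.2 mm).
τ_max = 16·61.12/(π·(0.0432)³) = 3.861×10^6 Pa.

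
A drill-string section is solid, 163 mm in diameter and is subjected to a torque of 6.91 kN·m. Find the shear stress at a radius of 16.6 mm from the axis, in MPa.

1.66 MPa

J = πd⁴/32 = π(0.163)⁴/32 = 6.930×10^-5 m⁴.
Shear stress varies linearly with radius: τ = T·r/J = 6910 × 0.0166 / 6.930×10^-5 = 1.655×10^6 Pa.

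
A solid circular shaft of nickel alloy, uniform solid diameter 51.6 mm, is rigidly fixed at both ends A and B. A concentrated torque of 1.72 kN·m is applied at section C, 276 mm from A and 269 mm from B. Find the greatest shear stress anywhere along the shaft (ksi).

With uniform GJ and both ends fixed, compatibility θ_AC = θ_CB gives T_A·a = T_B·b, together with T_A + T_B = T₀.
T_A = T₀·b/(a+b) = 1720·269/545.0 = 849.0 N·m; T_B = 871.0 N·m.
τ in each portion: τ_AC = 3.15×10^7 Pa, τ_CB = 3.23×10^7 Pa; maximum is in CB.
τ_max = T_CB·r/J = 871.0·0.0258/6.96×10^-7 = 3.229×10^7 Pa.

4.68 ksi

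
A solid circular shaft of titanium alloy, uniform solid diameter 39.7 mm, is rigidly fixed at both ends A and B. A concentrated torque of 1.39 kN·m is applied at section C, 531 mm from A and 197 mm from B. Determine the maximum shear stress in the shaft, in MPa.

82.5 MPa

With uniform GJ and both ends fixed, compatibility θ_AC = θ_CB gives T_A·a = T_B·b, together with T_A + T_B = T₀.
T_A = T₀·b/(a+b) = 1390·197/728.0 = 376.1 N·m; T_B = 1014 N·m.
τ in each portion: τ_AC = 3.06×10^7 Pa, τ_CB = 8.25×10^7 Pa; maximum is in CB.
τ_max = T_CB·r/J = 1014·0.0199/2.44×10^-7 = 8.252×10^7 Pa.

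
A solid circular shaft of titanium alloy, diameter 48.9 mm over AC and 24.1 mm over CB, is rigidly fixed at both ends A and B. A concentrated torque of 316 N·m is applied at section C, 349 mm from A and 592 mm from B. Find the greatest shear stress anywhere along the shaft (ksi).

Compatibility: T_A·a/J_AC = T_B·b/J_CB with T_A + T_B = T₀.
J_AC = 5.61×10^-7 m⁴, J_CB = 3.31×10^-8 m⁴, so T_A = T₀·(J_AC/a)/((J_AC/a)+(J_CB/b)) = 305.4 N·m, T_B = 10.62 N·m.
τ in each portion: τ_AC = 1.33×10^7 Pa, τ_CB = 3.86×10^6 Pa; maximum is in AC.
τ_max = T_AC·r/J = 305.4·0.0244/5.61×10^-7 = 1.330×10^7 Pa.

1.93 ksi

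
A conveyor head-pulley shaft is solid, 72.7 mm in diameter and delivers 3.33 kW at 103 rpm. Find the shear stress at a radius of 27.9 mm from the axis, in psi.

456 psi

ω = 2π·103/60 = 10.79 rad/s, so T = P/ω = 3.33×10³ / 10.79 = 308.7 N·m.
J = πd⁴/32 = π(0.0727)⁴/32 = 2.742×10^-6 m⁴.
Shear stress varies linearly with radius: τ = T·r/J = 308.7 × 0.0279 / 2.742×10^-6 = 3.141×10^6 Pa.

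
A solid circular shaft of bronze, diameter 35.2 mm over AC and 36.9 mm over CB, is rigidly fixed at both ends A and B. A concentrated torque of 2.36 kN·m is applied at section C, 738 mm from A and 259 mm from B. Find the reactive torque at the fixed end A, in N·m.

531 N·m

Compatibility: T_A·a/J_AC = T_B·b/J_CB with T_A + T_B = T₀.
J_AC = 1.51×10^-7 m⁴, J_CB = 1.82×10^-7 m⁴, so T_A = T₀·(J_AC/a)/((J_AC/a)+(J_CB/b)) = 531.4 N·m, T_B = 1829 N·m.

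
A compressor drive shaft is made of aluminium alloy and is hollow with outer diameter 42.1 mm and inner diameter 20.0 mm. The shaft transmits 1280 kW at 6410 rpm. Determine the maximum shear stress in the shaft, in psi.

ω = 2π·6410/60 = 671.3 rad/s, so T = P/ω = 1280×10³ / 671.3 = 1907 N·m.
J = π(d_o⁴ − d_i⁴)/32 = π(0.0421⁴ − 0.0200⁴)/32 = 2.927×10^-7 m⁴.
τ_max = T·r/J = 1907 × 0.0210 / 2.927×10^-7 = 1.371×10^8 Pa.

19900 psi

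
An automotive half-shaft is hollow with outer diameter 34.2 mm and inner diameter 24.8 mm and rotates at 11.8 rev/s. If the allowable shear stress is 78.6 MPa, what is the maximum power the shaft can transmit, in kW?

33.1 kW

J = π(d_o⁴ − d_i⁴)/32 = π(0.0342⁴ − 0.0248⁴)/32 = 9.717×10^-8 m⁴.
T_max = τ_allow·J/r = 7.86×10^7 × 9.717×10^-8 / 0.0171 = 446.6 N·m.
ω = 2π·11.8 = 74.14 rad/s, so P_max = T_max·ω = 3.312×10^4 W.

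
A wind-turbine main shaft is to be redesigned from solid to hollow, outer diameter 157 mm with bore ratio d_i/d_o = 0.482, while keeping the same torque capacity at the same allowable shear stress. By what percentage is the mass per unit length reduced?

20.3 %

Equal τ_max and T ⇒ the solid shaft needs d_s³ = d_o³(1−k⁴), so d_s = 157·(1−0.482⁴)^(1/3) = 154.1 mm.
Area ratio A_h/A_s = d_o²(1−k²)/d_s² = (1−k²)/(1−k⁴)^(2/3) = 0.7966.
Mass saving = 1 − 0.7966 = 20.3 %.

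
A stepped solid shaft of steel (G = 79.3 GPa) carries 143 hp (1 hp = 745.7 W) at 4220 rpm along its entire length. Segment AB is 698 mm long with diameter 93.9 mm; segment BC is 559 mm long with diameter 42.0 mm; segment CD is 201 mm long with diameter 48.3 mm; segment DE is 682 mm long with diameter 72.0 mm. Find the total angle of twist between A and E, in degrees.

ω = 2π·4220/60 = 441.9 rad/s, so T = P/ω = 143×745.7 / 441.9 = 241.3 N·m.
J_AB = π(0.0939)⁴/32 = 7.63×10^-6 m⁴; J_BC = π(0.0420)⁴/32 = 3.05×10^-7 m⁴; J_CD = π(0.0483)⁴/32 = 5.34×10^-7 m⁴; J_DE = π(0.0720)⁴/32 = 2.64×10^-6 m⁴.
θ = (T/G)·Σ L_i/J_i = (241.3/79.3×10⁹)·(0.698/7.63×10^-6 + 0.559/3.05×10^-7 + 0.201/5.34×10^-7 + 0.682/2.64×10^-6) = 7.778×10^-3 rad.

0.446°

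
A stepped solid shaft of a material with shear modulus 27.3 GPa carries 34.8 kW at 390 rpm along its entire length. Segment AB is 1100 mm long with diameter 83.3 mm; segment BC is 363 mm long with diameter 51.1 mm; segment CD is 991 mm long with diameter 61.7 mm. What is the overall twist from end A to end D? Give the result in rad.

0.0459 rad

ω = 2π·390/60 = 40.84 rad/s, so T = P/ω = 34.8×10³ / 40.84 = 852.1 N·m.
J_AB = π(0.0833)⁴/32 = 4.73×10^-6 m⁴; J_BC = π(0.0511)⁴/32 = 6.69×10^-7 m⁴; J_CD = π(0.0617)⁴/32 = 1.42×10^-6 m⁴.
θ = (T/G)·Σ L_i/J_i = (852.1/27.3×10⁹)·(1.10/4.73×10^-6 + 0.363/6.69×10^-7 + 0.991/1.42×10^-6) = 0.04593 rad.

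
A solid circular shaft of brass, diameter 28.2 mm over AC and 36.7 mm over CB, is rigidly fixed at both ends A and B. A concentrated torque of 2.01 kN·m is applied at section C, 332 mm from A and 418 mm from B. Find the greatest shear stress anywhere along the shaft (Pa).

1.44e8 Pa

Compatibility: T_A·a/J_AC = T_B·b/J_CB with T_A + T_B = T₀.
J_AC = 6.21×10^-8 m⁴, J_CB = 1.78×10^-7 m⁴, so T_A = T₀·(J_AC/a)/((J_AC/a)+(J_CB/b)) = 613.1 N·m, T_B = 1397 N·m.
τ in each portion: τ_AC = 1.39×10^8 Pa, τ_CB = 1.44×10^8 Pa; maximum is in CB.
τ_max = T_CB·r/J = 1397·0.0184/1.78×10^-7 = 1.439×10^8 Pa.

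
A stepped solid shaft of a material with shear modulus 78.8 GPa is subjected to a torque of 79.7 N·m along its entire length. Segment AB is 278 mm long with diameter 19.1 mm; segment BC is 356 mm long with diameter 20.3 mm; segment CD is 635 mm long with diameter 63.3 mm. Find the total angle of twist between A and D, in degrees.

2.49°

J_AB = π(0.0191)⁴/32 = 1.31×10^-8 m⁴; J_BC = π(0.0203)⁴/32 = 1.67×10^-8 m⁴; J_CD = π(0.0633)⁴/32 = 1.58×10^-6 m⁴.
θ = (T/G)·Σ L_i/J_i = (79.70/78.8×10⁹)·(0.278/1.31×10^-8 + 0.356/1.67×10^-8 + 0.635/1.58×10^-6) = 0.04352 rad.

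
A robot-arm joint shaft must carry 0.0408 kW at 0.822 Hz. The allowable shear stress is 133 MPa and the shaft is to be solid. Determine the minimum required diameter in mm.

ω = 2π·0.822 = 5.165 rad/s, so T = P/ω = 0.0408×10³ / 5.165 = 7.900 N·m.
For a solid shaft τ_max = 16T/(πd³), so d = (16T/(π τ_allow))^(1/3) = (16·7.900/(π·1.33×10^8))^(1/3) = 0.006713 m.

6.71 mm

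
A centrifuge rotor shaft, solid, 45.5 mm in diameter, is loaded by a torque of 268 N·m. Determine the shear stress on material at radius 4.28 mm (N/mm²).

J = πd⁴/32 = π(0.0455)⁴/32 = 4.208×10^-7 m⁴.
Shear stress varies linearly with radius: τ = T·r/J = 268.0 × 0.00428 / 4.208×10^-7 = 2.726×10^6 Pa.

2.73 N/mm²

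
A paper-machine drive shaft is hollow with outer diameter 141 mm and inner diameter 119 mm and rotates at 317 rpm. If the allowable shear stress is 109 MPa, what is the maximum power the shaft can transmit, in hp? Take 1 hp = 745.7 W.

1320 hp

J = π(d_o⁴ − d_i⁴)/32 = π(0.141⁴ − 0.119⁴)/32 = 1.912×10^-5 m⁴.
T_max = τ_allow·J/r = 1.09×10^8 × 1.912×10^-5 / 0.0705 = 29560 N·m.
ω = 2π·317/60 = 33.20 rad/s, so P_max = T_max·ω = 9.812×10^5 W.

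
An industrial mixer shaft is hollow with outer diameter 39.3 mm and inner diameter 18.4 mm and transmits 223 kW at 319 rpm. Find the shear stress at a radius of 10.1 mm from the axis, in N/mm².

302 N/mm²

ω = 2π·319/60 = 33.41 rad/s, so T = P/ω = 223×10³ / 33.41 = 6676 N·m.
J = π(d_o⁴ − d_i⁴)/32 = π(0.0393⁴ − 0.0184⁴)/32 = 2.229×10^-7 m⁴.
Shear stress varies linearly with radius: τ = T·r/J = 6676 × 0.0101 / 2.229×10^-7 = 3.024×10^8 Pa.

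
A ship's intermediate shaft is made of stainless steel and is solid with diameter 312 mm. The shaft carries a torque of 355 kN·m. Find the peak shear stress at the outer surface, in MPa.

J = πd⁴/32 = π(0.312)⁴/32 = 9.303×10^-4 m⁴.
τ_max = T·r/J = 355000 × 0.156 / 9.303×10^-4 = 5.953×10^7 Pa.

59.5 MPa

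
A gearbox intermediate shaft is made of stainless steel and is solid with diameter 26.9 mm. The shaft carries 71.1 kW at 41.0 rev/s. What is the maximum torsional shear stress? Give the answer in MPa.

72.2 MPa

ω = 2π·41.0 = 257.6 rad/s, so T = P/ω = 71.1×10³ / 257.6 = 276.0 N·m.
J = πd⁴/32 = π(0.0269)⁴/32 = 5.141×10^-8 m⁴.
τ_max = T·r/J = 276.0 × 0.0135 / 5.141×10^-8 = 7.221×10^7 Pa.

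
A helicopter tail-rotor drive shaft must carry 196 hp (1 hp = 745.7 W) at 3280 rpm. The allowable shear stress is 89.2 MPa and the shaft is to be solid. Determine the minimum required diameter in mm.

ω = 2π·3280/60 = 343.5 rad/s, so T = P/ω = 196×745.7 / 343.5 = 425.5 N·m.
For a solid shaft τ_max = 16T/(πd³), so d = (16T/(π τ_allow))^(1/3) = (16·425.5/(π·8.92×10^7))^(1/3) = 0.02896 m.

29.0 mm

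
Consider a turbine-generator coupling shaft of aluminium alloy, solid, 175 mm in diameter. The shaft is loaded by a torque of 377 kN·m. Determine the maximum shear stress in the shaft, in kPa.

J = πd⁴/32 = π(0.175)⁴/32 = 9.208×10^-5 m⁴.
τ_max = T·r/J = 377000 × 0.0875 / 9.208×10^-5 = 3.583×10^8 Pa.

358000 kPa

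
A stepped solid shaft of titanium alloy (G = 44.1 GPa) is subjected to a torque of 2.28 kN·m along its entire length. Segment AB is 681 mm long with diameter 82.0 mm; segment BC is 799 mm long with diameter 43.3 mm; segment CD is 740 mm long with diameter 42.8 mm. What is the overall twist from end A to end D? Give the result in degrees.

14.0°

J_AB = π(0.0820)⁴/32 = 4.44×10^-6 m⁴; J_BC = π(0.0433)⁴/32 = 3.45×10^-7 m⁴; J_CD = π(0.0428)⁴/32 = 3.29×10^-7 m⁴.
θ = (T/G)·Σ L_i/J_i = (2280/44.1×10⁹)·(0.681/4.44×10^-6 + 0.799/3.45×10^-7 + 0.740/3.29×10^-7) = 0.2438 rad.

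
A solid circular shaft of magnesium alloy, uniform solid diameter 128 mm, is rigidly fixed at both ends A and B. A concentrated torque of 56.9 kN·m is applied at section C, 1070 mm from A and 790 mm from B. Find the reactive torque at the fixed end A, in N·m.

24200 N·m

With uniform GJ and both ends fixed, compatibility θ_AC = θ_CB gives T_A·a = T_B·b, together with T_A + T_B = T₀.
T_A = T₀·b/(a+b) = 56900·790/1860 = 24170 N·m; T_B = 32730 N·m.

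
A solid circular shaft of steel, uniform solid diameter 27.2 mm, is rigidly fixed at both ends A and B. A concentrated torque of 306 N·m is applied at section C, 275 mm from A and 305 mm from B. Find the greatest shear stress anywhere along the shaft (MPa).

40.7 MPa

With uniform GJ and both ends fixed, compatibility θ_AC = θ_CB gives T_A·a = T_B·b, together with T_A + T_B = T₀.
T_A = T₀·b/(a+b) = 306.0·305/580.0 = 160.9 N·m; T_B = 145.1 N·m.
τ in each portion: τ_AC = 4.07×10^7 Pa, τ_CB = 3.67×10^7 Pa; maximum is in AC.
τ_max = T_AC·r/J = 160.9·0.0136/5.37×10^-8 = 4.072×10^7 Pa.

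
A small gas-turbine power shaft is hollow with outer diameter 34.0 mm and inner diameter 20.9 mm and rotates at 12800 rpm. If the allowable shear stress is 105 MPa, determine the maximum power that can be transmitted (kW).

J = π(d_o⁴ − d_i⁴)/32 = π(0.0340⁴ − 0.0209⁴)/32 = 1.125×10^-7 m⁴.
T_max = τ_allow·J/r = 1.05×10^8 × 1.125×10^-7 / 0.0170 = 694.6 N·m.
ω = 2π·12800/60 = 1340 rad/s, so P_max = T_max·ω = 9.311×10^5 W.

931 kW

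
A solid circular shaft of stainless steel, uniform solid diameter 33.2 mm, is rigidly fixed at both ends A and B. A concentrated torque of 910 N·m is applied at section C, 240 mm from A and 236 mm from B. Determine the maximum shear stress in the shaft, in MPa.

With uniform GJ and both ends fixed, compatibility θ_AC = θ_CB gives T_A·a = T_B·b, together with T_A + T_B = T₀.
T_A = T₀·b/(a+b) = 910.0·236/476.0 = 451.2 N·m; T_B = 458.8 N·m.
τ in each portion: τ_AC = 6.28×10^7 Pa, τ_CB = 6.39×10^7 Pa; maximum is in CB.
τ_max = T_CB·r/J = 458.8·0.0166/1.19×10^-7 = 6.386×10^7 Pa.

63.9 MPa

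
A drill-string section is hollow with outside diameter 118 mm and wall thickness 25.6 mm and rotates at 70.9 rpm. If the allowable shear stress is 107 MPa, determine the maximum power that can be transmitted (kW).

J = π(d_o⁴ − d_i⁴)/32 = π(0.118⁴ − 0.0668⁴)/32 = 1.708×10^-5 m⁴.
T_max = τ_allow·J/r = 1.07×10^8 × 1.708×10^-5 / 0.0590 = 30970 N·m.
ω = 2π·70.9/60 = 7.425 rad/s, so P_max = T_max·ω = 2.300×10^5 W.

230 kW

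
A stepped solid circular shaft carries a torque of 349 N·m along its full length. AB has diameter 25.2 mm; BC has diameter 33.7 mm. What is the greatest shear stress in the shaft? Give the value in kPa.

111000 kPa

Under the same torque, τ_max = 16T/(πd³) is largest where d is smallest — segment AB (d = 25.2 mm).
τ_max = 16·349.0/(π·(0.0252)³) = 1.111×10^8 Pa.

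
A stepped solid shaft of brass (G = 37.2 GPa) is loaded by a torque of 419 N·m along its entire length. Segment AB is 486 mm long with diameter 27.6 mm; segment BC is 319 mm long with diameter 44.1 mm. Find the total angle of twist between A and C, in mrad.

106 mrad

J_AB = π(0.0276)⁴/32 = 5.70×10^-8 m⁴; J_BC = π(0.0441)⁴/32 = 3.71×10^-7 m⁴.
θ = (T/G)·Σ L_i/J_i = (419.0/37.2×10⁹)·(0.486/5.70×10^-8 + 0.319/3.71×10^-7) = 0.1058 rad.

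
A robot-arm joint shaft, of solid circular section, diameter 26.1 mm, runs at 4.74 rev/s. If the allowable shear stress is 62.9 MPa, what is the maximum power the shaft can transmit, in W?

6540 W

J = πd⁴/32 = π(0.0261)⁴/32 = 4.556×10^-8 m⁴.
T_max = τ_allow·J/r = 6.29×10^7 × 4.556×10^-8 / 0.0131 = 219.6 N·m.
ω = 2π·4.74 = 29.78 rad/s, so P_max = T_max·ω = 6540 W.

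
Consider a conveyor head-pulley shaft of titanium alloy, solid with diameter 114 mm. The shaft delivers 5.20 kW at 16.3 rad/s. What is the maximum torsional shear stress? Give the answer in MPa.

ω = 16.3 rad/s, so T = P/ω = 5.20×10³ / 16.30 = 319.0 N·m.
J = πd⁴/32 = π(0.114)⁴/32 = 1.658×10^-5 m⁴.
τ_max = T·r/J = 319.0 × 0.0570 / 1.658×10^-5 = 1.097×10^6 Pa.

1.10 MPa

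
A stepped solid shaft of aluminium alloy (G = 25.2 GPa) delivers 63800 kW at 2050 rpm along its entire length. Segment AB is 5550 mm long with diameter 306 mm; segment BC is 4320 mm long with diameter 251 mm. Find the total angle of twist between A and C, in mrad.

207 mrad

ω = 2π·2050/60 = 214.7 rad/s, so T = P/ω = 63800×10³ / 214.7 = 297200 N·m.
J_AB = π(0.306)⁴/32 = 8.61×10^-4 m⁴; J_BC = π(0.251)⁴/32 = 3.90×10^-4 m⁴.
θ = (T/G)·Σ L_i/J_i = (297200/25.2×10⁹)·(5.55/8.61×10^-4 + 4.32/3.90×10^-4) = 0.2068 rad.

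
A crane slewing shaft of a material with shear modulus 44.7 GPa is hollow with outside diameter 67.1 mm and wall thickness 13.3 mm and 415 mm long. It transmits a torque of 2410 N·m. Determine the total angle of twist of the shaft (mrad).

J = π(d_o⁴ − d_i⁴)/32 = π(0.0671⁴ − 0.0405⁴)/32 = 1.726×10^-6 m⁴.
θ = T·L/(G·J) = 2410 × 0.415 / (44.7×10⁹ × 1.726×10^-6) = 0.01296 rad.

13.0 mrad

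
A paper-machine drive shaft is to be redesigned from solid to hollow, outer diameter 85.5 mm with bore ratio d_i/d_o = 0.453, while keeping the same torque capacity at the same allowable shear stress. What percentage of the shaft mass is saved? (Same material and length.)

Equal τ_max and T ⇒ the solid shaft needs d_s³ = d_o³(1−k⁴), so d_s = 85.5·(1−0.453⁴)^(1/3) = 84.28 mm.
Area ratio A_h/A_s = d_o²(1−k²)/d_s² = (1−k²)/(1−k⁴)^(2/3) = 0.8179.
Mass saving = 1 − 0.8179 = 18.2 %.

18.2 %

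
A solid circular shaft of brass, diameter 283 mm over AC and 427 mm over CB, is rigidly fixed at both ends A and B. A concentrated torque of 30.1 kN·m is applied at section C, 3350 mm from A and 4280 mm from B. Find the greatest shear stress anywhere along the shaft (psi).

Compatibility: T_A·a/J_AC = T_B·b/J_CB with T_A + T_B = T₀.
J_AC = 6.30×10^-4 m⁴, J_CB = 3.26×10^-3 m⁴, so T_A = T₀·(J_AC/a)/((J_AC/a)+(J_CB/b)) = 5953 N·m, T_B = 24150 N·m.
τ in each portion: τ_AC = 1.34×10^6 Pa, τ_CB = 1.58×10^6 Pa; maximum is in CB.
τ_max = T_CB·r/J = 24150·0.213/3.26×10^-3 = 1.580×10^6 Pa.

229 psi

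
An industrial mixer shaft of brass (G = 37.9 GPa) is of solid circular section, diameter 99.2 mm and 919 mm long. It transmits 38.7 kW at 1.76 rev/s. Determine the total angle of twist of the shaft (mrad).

8.93 mrad

ω = 2π·1.76 = 11.06 rad/s, so T = P/ω = 38.7×10³ / 11.06 = 3500 N·m.
J = πd⁴/32 = π(0.0992)⁴/32 = 9.507×10^-6 m⁴.
θ = T·L/(G·J) = 3500 × 0.919 / (37.9×10⁹ × 9.507×10^-6) = 8.926×10^-3 rad.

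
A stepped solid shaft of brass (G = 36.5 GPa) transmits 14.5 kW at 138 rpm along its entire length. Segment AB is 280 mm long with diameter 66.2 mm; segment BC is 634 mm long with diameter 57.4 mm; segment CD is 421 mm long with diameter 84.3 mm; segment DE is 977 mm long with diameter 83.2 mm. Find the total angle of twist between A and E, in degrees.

ω = 2π·138/60 = 14.45 rad/s, so T = P/ω = 14.5×10³ / 14.45 = 1003 N·m.
J_AB = π(0.0662)⁴/32 = 1.89×10^-6 m⁴; J_BC = π(0.0574)⁴/32 = 1.07×10^-6 m⁴; J_CD = π(0.0843)⁴/32 = 4.96×10^-6 m⁴; J_DE = π(0.0832)⁴/32 = 4.70×10^-6 m⁴.
θ = (T/G)·Σ L_i/J_i = (1003/36.5×10⁹)·(0.280/1.89×10^-6 + 0.634/1.07×10^-6 + 0.421/4.96×10^-6 + 0.977/4.70×10^-6) = 0.02848 rad.

1.63°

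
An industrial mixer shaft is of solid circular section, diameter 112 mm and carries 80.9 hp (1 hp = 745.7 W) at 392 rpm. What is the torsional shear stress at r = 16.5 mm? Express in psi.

228 psi

ω = 2π·392/60 = 41.05 rad/s, so T = P/ω = 80.9×745.7 / 41.05 = 1470 N·m.
J = πd⁴/32 = π(0.112)⁴/32 = 1.545×10^-5 m⁴.
Shear stress varies linearly with radius: τ = T·r/J = 1470 × 0.0165 / 1.545×10^-5 = 1.570×10^6 Pa.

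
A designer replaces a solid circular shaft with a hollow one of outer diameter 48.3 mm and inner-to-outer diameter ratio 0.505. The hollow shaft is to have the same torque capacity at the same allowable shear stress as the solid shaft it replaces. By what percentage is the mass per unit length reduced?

22.1 %

Equal τ_max and T ⇒ the solid shaft needs d_s³ = d_o³(1−k⁴), so d_s = 48.3·(1−0.505⁴)^(1/3) = 47.23 mm.
Area ratio A_h/A_s = d_o²(1−k²)/d_s² = (1−k²)/(1−k⁴)^(2/3) = 0.7791.
Mass saving = 1 − 0.7791 = 22.1 %.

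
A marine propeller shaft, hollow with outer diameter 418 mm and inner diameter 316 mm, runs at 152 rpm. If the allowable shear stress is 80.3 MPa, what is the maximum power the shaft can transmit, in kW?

J = π(d_o⁴ − d_i⁴)/32 = π(0.418⁴ − 0.316⁴)/32 = 2.018×10^-3 m⁴.
T_max = τ_allow·J/r = 8.03×10^7 × 2.018×10^-3 / 0.209 = 775400 N·m.
ω = 2π·152/60 = 15.92 rad/s, so P_max = T_max·ω = 1.234×10^7 W.

12300 kW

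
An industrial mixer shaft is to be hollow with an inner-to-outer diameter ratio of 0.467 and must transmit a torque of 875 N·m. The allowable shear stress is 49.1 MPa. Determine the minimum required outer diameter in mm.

For a hollow shaft with d_i/d_o = 0.467: τ_max = 16T/(π d_o³ (1−k⁴)), so d_o = [16T/(π τ_allow (1−k⁴))]^(1/3) = [16·875.0/(π·4.91×10^7·0.9524)]^(1/3) = 0.04568 m.

45.7 mm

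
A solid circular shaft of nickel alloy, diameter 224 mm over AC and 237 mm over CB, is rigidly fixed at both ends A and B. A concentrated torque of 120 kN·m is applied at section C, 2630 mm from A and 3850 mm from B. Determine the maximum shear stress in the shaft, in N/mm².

29.3 N/mm²

Compatibility: T_A·a/J_AC = T_B·b/J_CB with T_A + T_B = T₀.
J_AC = 2.47×10^-4 m⁴, J_CB = 3.10×10^-4 m⁴, so T_A = T₀·(J_AC/a)/((J_AC/a)+(J_CB/b)) = 64650 N·m, T_B = 55350 N·m.
τ in each portion: τ_AC = 2.93×10^7 Pa, τ_CB = 2.12×10^7 Pa; maximum is in AC.
τ_max = T_AC·r/J = 64650·0.112/2.47×10^-4 = 2.930×10^7 Pa.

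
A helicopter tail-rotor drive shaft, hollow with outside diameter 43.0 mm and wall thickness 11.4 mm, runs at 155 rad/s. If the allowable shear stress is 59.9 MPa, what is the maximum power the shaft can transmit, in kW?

138 kW

J = π(d_o⁴ − d_i⁴)/32 = π(0.0430⁴ − 0.0202⁴)/32 = 3.193×10^-7 m⁴.
T_max = τ_allow·J/r = 5.99×10^7 × 3.193×10^-7 / 0.0215 = 889.6 N·m.
ω = 155 rad/s, so P_max = T_max·ω = 1.379×10^5 W.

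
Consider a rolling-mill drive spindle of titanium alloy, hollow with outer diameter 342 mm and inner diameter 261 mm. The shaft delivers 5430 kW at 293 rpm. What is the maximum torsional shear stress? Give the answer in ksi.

ω = 2π·293/60 = 30.68 rad/s, so T = P/ω = 5430×10³ / 30.68 = 177000 N·m.
J = π(d_o⁴ − d_i⁴)/32 = π(0.342⁴ − 0.261⁴)/32 = 8.875×10^-4 m⁴.
τ_max = T·r/J = 177000 × 0.171 / 8.875×10^-4 = 3.410×10^7 Pa.

4.95 ksi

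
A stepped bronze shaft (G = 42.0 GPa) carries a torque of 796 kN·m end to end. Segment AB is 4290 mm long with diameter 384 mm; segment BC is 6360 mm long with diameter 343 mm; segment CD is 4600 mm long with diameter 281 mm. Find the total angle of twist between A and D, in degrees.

J_AB = π(0.384)⁴/32 = 2.13×10^-3 m⁴; J_BC = π(0.343)⁴/32 = 1.36×10^-3 m⁴; J_CD = π(0.281)⁴/32 = 6.12×10^-4 m⁴.
θ = (T/G)·Σ L_i/J_i = (796000/42.0×10⁹)·(4.29/2.13×10^-3 + 6.36/1.36×10^-3 + 4.60/6.12×10^-4) = 0.2692 rad.

15.4°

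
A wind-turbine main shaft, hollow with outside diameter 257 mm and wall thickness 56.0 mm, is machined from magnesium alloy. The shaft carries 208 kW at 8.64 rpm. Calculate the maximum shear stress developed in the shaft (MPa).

76.8 MPa

ω = 2π·8.64/60 = 0.9048 rad/s, so T = P/ω = 208×10³ / 0.9048 = 229900 N·m.
J = π(d_o⁴ − d_i⁴)/32 = π(0.257⁴ − 0.145⁴)/32 = 3.849×10^-4 m⁴.
τ_max = T·r/J = 229900 × 0.129 / 3.849×10^-4 = 7.675×10^7 Pa.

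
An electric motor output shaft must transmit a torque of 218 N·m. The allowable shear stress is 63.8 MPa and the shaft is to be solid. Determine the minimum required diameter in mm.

For a solid shaft τ_max = 16T/(πd³), so d = (16T/(π τ_allow))^(1/3) = (16·218.0/(π·6.38×10^7))^(1/3) = 0.02591 m.

25.9 mm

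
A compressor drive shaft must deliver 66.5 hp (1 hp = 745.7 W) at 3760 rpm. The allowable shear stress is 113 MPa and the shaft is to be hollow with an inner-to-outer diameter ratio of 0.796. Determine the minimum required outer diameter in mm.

21.2 mm

ω = 2π·3760/60 = 393.7 rad/s, so T = P/ω = 66.5×745.7 / 393.7 = 125.9 N·m.
For a hollow shaft with d_i/d_o = 0.796: τ_max = 16T/(π d_o³ (1−k⁴)), so d_o = [16T/(π τ_allow (1−k⁴))]^(1/3) = [16·125.9/(π·1.13×10^8·0.5985)]^(1/3) = 0.02117 m.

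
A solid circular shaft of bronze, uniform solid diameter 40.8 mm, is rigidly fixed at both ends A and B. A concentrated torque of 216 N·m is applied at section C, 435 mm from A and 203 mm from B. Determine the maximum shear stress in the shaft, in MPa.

With uniform GJ and both ends fixed, compatibility θ_AC = θ_CB gives T_A·a = T_B·b, together with T_A + T_B = T₀.
T_A = T₀·b/(a+b) = 216.0·203/638.0 = 68.73 N·m; T_B = 147.3 N·m.
τ in each portion: τ_AC = 5.15×10^6 Pa, τ_CB = 1.10×10^7 Pa; maximum is in CB.
τ_max = T_CB·r/J = 147.3·0.0204/2.72×10^-7 = 1.104×10^7 Pa.

11.0 MPa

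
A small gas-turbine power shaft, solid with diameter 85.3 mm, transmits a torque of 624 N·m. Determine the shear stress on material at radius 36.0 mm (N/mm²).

J = πd⁴/32 = π(0.0853)⁴/32 = 5.198×10^-6 m⁴.
Shear stress varies linearly with radius: τ = T·r/J = 624.0 × 0.0360 / 5.198×10^-6 = 4.322×10^6 Pa.

4.32 N/mm²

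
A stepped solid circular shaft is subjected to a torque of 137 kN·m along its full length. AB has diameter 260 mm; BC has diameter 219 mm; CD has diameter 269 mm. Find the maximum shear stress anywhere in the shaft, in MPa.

66.4 MPa

Under the same torque, τ_max = 16T/(πd³) is largest where d is smallest — segment BC (d = 219 mm).
τ_max = 16·137000/(π·(0.219)³) = 6.643×10^7 Pa.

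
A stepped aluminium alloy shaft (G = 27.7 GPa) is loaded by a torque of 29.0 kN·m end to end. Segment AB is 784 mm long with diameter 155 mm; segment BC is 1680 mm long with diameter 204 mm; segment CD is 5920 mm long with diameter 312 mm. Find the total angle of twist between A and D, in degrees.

1.80°

J_AB = π(0.155)⁴/32 = 5.67×10^-5 m⁴; J_BC = π(0.204)⁴/32 = 1.70×10^-4 m⁴; J_CD = π(0.312)⁴/32 = 9.30×10^-4 m⁴.
θ = (T/G)·Σ L_i/J_i = (29000/27.7×10⁹)·(0.784/5.67×10^-5 + 1.68/1.70×10^-4 + 5.92/9.30×10^-4) = 0.03149 rad.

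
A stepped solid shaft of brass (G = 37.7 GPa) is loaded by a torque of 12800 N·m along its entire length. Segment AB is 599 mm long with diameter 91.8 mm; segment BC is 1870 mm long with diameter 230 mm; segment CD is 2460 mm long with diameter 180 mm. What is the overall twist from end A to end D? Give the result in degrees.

J_AB = π(0.0918)⁴/32 = 6.97×10^-6 m⁴; J_BC = π(0.230)⁴/32 = 2.75×10^-4 m⁴; J_CD = π(0.180)⁴/32 = 1.03×10^-4 m⁴.
θ = (T/G)·Σ L_i/J_i = (12800/37.7×10⁹)·(0.599/6.97×10^-6 + 1.87/2.75×10^-4 + 2.46/1.03×10^-4) = 0.03958 rad.

2.27°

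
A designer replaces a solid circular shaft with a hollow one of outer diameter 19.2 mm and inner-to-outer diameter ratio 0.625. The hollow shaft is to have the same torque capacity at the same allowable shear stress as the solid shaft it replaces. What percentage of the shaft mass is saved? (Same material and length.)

Equal τ_max and T ⇒ the solid shaft needs d_s³ = d_o³(1−k⁴), so d_s = 19.2·(1−0.625⁴)^(1/3) = 18.17 mm.
Area ratio A_h/A_s = d_o²(1−k²)/d_s² = (1−k²)/(1−k⁴)^(2/3) = 0.6805.
Mass saving = 1 − 0.6805 = 32.0 %.

32.0 %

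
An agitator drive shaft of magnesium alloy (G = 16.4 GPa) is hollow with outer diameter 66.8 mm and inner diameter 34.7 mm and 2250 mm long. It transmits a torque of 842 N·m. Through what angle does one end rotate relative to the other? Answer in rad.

0.0637 rad

J = π(d_o⁴ − d_i⁴)/32 = π(0.0668⁴ − 0.0347⁴)/32 = 1.812×10^-6 m⁴.
θ = T·L/(G·J) = 842.0 × 2.25 / (16.4×10⁹ × 1.812×10^-6) = 0.06373 rad.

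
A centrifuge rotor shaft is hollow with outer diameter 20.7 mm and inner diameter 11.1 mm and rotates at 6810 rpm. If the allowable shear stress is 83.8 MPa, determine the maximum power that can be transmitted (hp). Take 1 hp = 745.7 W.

128 hp

J = π(d_o⁴ − d_i⁴)/32 = π(0.0207⁴ − 0.0111⁴)/32 = 1.653×10^-8 m⁴.
T_max = τ_allow·J/r = 8.38×10^7 × 1.653×10^-8 / 0.0103 = 133.9 N·m.
ω = 2π·6810/60 = 713.1 rad/s, so P_max = T_max·ω = 9.547×10^4 W.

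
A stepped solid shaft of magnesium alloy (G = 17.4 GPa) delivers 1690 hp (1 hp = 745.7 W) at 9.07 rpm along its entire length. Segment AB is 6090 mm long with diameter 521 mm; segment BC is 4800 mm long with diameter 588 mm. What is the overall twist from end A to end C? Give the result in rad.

ω = 2π·9.07/60 = 0.9498 rad/s, so T = P/ω = 1690×745.7 / 0.9498 = 1.327e6 N·m.
J_AB = π(0.521)⁴/32 = 7.23×10^-3 m⁴; J_BC = π(0.588)⁴/32 = 0.0117 m⁴.
θ = (T/G)·Σ L_i/J_i = (1.327e6/17.4×10⁹)·(6.09/7.23×10^-3 + 4.80/0.0117) = 0.09539 rad.

0.0954 rad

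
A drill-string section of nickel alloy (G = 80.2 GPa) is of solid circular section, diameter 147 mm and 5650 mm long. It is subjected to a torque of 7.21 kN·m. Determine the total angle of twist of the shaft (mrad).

11.1 mrad

J = πd⁴/32 = π(0.147)⁴/32 = 4.584×10^-5 m⁴.
θ = T·L/(G·J) = 7210 × 5.65 / (80.2×10⁹ × 4.584×10^-5) = 0.01108 rad.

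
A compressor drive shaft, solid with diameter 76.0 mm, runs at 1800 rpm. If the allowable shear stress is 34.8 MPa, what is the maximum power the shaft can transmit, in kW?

J = πd⁴/32 = π(0.0760)⁴/32 = 3.275×10^-6 m⁴.
T_max = τ_allow·J/r = 3.48×10^7 × 3.275×10^-6 / 0.0380 = 3000 N·m.
ω = 2π·1800/60 = 188.5 rad/s, so P_max = T_max·ω = 5.654×10^5 W.

565 kW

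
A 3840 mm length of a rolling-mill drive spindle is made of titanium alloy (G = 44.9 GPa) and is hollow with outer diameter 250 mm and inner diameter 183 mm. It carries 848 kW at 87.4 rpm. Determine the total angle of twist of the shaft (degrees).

ω = 2π·87.4/60 = 9.153 rad/s, so T = P/ω = 848×10³ / 9.153 = 92650 N·m.
J = π(d_o⁴ − d_i⁴)/32 = π(0.250⁴ − 0.183⁴)/32 = 2.734×10^-4 m⁴.
θ = T·L/(G·J) = 92650 × 3.84 / (44.9×10⁹ × 2.734×10^-4) = 0.02898 rad.

1.66°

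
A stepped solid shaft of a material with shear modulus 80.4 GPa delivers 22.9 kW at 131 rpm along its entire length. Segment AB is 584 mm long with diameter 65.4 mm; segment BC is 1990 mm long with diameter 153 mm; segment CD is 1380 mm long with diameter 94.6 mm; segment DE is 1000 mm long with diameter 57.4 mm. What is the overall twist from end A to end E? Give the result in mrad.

ω = 2π·131/60 = 13.72 rad/s, so T = P/ω = 22.9×10³ / 13.72 = 1669 N·m.
J_AB = π(0.0654)⁴/32 = 1.80×10^-6 m⁴; J_BC = π(0.153)⁴/32 = 5.38×10^-5 m⁴; J_CD = π(0.0946)⁴/32 = 7.86×10^-6 m⁴; J_DE = π(0.0574)⁴/32 = 1.07×10^-6 m⁴.
θ = (T/G)·Σ L_i/J_i = (1669/80.4×10⁹)·(0.584/1.80×10^-6 + 1.99/5.38×10^-5 + 1.38/7.86×10^-6 + 1.00/1.07×10^-6) = 0.03065 rad.

30.6 mrad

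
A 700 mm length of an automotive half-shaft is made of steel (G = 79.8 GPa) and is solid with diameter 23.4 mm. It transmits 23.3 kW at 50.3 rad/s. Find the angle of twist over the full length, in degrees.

7.91°

ω = 50.3 rad/s, so T = P/ω = 23.3×10³ / 50.30 = 463.2 N·m.
J = πd⁴/32 = π(0.0234)⁴/32 = 2.943×10^-8 m⁴.
θ = T·L/(G·J) = 463.2 × 0.700 / (79.8×10⁹ × 2.943×10^-8) = 0.1380 rad.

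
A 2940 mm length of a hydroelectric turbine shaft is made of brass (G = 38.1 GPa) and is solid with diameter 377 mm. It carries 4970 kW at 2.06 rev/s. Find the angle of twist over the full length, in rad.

0.0149 rad

ω = 2π·2.06 = 12.94 rad/s, so T = P/ω = 4970×10³ / 12.94 = 384000 N·m.
J = πd⁴/32 = π(0.377)⁴/32 = 1.983×10^-3 m⁴.
θ = T·L/(G·J) = 384000 × 2.94 / (38.1×10⁹ × 1.983×10^-3) = 0.01494 rad.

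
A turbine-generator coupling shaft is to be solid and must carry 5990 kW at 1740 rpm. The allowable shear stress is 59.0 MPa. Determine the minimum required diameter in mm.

ω = 2π·1740/60 = 182.2 rad/s, so T = P/ω = 5990×10³ / 182.2 = 32870 N·m.
For a solid shaft τ_max = 16T/(πd³), so d = (16T/(π τ_allow))^(1/3) = (16·32870/(π·5.90×10^7))^(1/3) = 0.1416 m.

142 mm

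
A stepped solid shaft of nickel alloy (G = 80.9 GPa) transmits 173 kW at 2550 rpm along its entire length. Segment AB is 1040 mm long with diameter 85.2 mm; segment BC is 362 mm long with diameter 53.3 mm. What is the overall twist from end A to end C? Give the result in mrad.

ω = 2π·2550/60 = 267.0 rad/s, so T = P/ω = 173×10³ / 267.0 = 647.9 N·m.
J_AB = π(0.0852)⁴/32 = 5.17×10^-6 m⁴; J_BC = π(0.0533)⁴/32 = 7.92×10^-7 m⁴.
θ = (T/G)·Σ L_i/J_i = (647.9/80.9×10⁹)·(1.04/5.17×10^-6 + 0.362/7.92×10^-7) = 5.269×10^-3 rad.

5.27 mrad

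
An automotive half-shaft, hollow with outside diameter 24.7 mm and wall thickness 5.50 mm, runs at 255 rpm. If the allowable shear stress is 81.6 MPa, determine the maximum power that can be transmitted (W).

5840 W

J = π(d_o⁴ − d_i⁴)/32 = π(0.0247⁴ − 0.0137⁴)/32 = 3.308×10^-8 m⁴.
T_max = τ_allow·J/r = 8.16×10^7 × 3.308×10^-8 / 0.0123 = 218.6 N·m.
ω = 2π·255/60 = 26.70 rad/s, so P_max = T_max·ω = 5837 W.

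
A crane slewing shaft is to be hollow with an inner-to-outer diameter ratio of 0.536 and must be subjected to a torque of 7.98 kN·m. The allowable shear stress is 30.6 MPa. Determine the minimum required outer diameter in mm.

For a hollow shaft with d_i/d_o = 0.536: τ_max = 16T/(π d_o³ (1−k⁴)), so d_o = [16T/(π τ_allow (1−k⁴))]^(1/3) = [16·7980/(π·3.06×10^7·0.9175)]^(1/3) = 0.1131 m.

113 mm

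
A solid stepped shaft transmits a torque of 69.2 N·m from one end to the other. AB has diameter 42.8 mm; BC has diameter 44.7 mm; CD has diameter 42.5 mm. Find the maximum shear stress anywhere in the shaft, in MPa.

4.59 MPa

Under the same torque, τ_max = 16T/(πd³) is largest where d is smallest — segment CD (d = 42.5 mm).
τ_max = 16·69.20/(π·(0.0425)³) = 4.591×10^6 Pa.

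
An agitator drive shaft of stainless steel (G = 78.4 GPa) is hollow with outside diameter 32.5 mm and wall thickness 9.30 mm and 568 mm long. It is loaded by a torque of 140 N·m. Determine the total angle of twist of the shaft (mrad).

9.58 mrad

J = π(d_o⁴ − d_i⁴)/32 = π(0.0325⁴ − 0.0139⁴)/32 = 1.059×10^-7 m⁴.
θ = T·L/(G·J) = 140.0 × 0.568 / (78.4×10⁹ × 1.059×10^-7) = 9.581×10^-3 rad.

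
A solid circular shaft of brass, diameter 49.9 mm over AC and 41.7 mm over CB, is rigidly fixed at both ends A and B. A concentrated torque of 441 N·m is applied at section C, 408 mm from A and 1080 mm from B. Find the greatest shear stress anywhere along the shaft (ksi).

Compatibility: T_A·a/J_AC = T_B·b/J_CB with T_A + T_B = T₀.
J_AC = 6.09×10^-7 m⁴, J_CB = 2.97×10^-7 m⁴, so T_A = T₀·(J_AC/a)/((J_AC/a)+(J_CB/b)) = 372.4 N·m, T_B = 68.61 N·m.
τ in each portion: τ_AC = 1.53×10^7 Pa, τ_CB = 4.82×10^6 Pa; maximum is in AC.
τ_max = T_AC·r/J = 372.4·0.0249/6.09×10^-7 = 1.526×10^7 Pa.

2.21 ksi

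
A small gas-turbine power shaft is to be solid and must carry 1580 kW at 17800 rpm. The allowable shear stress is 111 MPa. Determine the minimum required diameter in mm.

33.9 mm

ω = 2π·17800/60 = 1864 rad/s, so T = P/ω = 1580×10³ / 1864 = 847.6 N·m.
For a solid shaft τ_max = 16T/(πd³), so d = (16T/(π τ_allow))^(1/3) = (16·847.6/(π·1.11×10^8))^(1/3) = 0.03388 m.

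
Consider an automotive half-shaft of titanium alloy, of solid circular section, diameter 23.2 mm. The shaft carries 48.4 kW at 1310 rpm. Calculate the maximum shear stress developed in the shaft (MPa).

ω = 2π·1310/60 = 137.2 rad/s, so T = P/ω = 48.4×10³ / 137.2 = 352.8 N·m.
J = πd⁴/32 = π(0.0232)⁴/32 = 2.844×10^-8 m⁴.
τ_max = T·r/J = 352.8 × 0.0116 / 2.844×10^-8 = 1.439×10^8 Pa.

144 MPa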